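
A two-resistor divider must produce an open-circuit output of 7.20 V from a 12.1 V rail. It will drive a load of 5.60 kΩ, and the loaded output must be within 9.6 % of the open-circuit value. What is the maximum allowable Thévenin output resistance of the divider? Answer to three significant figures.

Loading drop = R_th/(R_th + R_L) ≤ 0.0960, so R_th ≤ R_L · ε/(1−ε) = 5.60 kΩ × 0.0960/0.9040 = 595 Ω.
(Any R1, R2 with R2/(R1+R2) = 0.595 and R1‖R2 ≤ 595 Ω will meet the spec.)

R_th ≤ 595 Ω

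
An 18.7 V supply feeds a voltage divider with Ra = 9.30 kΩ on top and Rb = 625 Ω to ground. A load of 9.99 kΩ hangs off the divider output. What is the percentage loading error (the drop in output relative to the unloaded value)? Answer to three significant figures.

5.54 %

The divider's output (Thévenin) resistance is Ra‖Rb = 585.6 Ω.
Fractional drop under load = R_th/(R_th + R_L) = 585.6 / (585.6 + 9990) = 0.05538.
So the output falls by 5.54 %.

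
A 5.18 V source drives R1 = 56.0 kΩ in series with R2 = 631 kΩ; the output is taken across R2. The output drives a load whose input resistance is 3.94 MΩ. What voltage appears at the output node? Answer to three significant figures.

The load sits in parallel with R2: R2‖R_L = (631 × 3940) / (631 + 3940) = 543.9 kΩ.
V_out = 5.18 × 543.9 / (56.0 + 543.9) = 5.18 × 543.9/599.9 = 4.70 V.
(Unloaded it would have been 4.76 V.)

V_out ≈ 4.70 V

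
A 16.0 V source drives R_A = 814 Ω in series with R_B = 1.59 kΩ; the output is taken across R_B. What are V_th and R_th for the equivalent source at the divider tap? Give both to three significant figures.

V_th = 10.6 V, R_th = 538 Ω

V_th is the open-circuit tap voltage: 16.0 × 1590/(814 + 1590) = 10.6 V.
With the supply zeroed, R_A and R_B appear in parallel from the tap: R_th = R_A‖R_B = (814 × 1590)/2404 = 538 Ω.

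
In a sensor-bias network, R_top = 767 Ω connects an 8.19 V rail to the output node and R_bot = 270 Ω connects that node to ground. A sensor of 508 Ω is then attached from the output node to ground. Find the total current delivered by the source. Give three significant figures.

R_bot‖R_L = 176.3 Ω, so the source sees R_top + R_bot‖R_L = 943.3 Ω.
I = 8.19 V / 943.3 Ω = 8.68 mA.

I ≈ 8.68 mA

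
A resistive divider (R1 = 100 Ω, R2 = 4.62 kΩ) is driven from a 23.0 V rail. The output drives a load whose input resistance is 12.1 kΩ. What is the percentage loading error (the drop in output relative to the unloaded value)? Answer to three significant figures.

0.802 %

The divider's output (Thévenin) resistance is R1‖R2 = 97.88 Ω.
Fractional drop under load = R_th/(R_th + R_L) = 97.88 / (97.88 + 12100) = 0.008024.
So the output falls by 0.802 %.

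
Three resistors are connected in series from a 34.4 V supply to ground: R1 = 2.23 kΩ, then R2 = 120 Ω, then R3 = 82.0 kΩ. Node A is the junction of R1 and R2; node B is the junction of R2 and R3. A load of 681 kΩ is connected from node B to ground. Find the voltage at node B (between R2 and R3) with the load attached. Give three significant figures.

At node B, R3 is in parallel with the load: R3‖R_L = 73190 Ω.
Below node A the resistance is R2 + (R3‖R_L) = 73310 Ω, so V_A = 34.4 × 73310/75540 = 33.38 V.
Then V_B = V_A × (R3‖R_L)/(R2 + R3‖R_L) = 33.38 × 73190/73310 = 33.3 V.

V ≈ 33.3 V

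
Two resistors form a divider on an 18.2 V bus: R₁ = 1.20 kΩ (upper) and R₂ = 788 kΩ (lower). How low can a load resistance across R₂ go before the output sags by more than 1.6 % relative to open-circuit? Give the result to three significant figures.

Output resistance R_th = R₁‖R₂ = (1.20 × 788)/789.2 = 1.198 kΩ.
The fractional drop is R_th/(R_th + R_L); requiring this ≤ 0.0160 gives R_L ≥ R_th(1/0.0160 − 1) = 1.198 × 61.50 = 73.7 kΩ.

R_L(min) ≈ 73.7 kΩ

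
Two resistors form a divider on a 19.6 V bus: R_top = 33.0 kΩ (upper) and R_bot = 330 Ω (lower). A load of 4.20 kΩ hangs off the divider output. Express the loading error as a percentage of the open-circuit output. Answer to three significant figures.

7.22 %

The divider's output (Thévenin) resistance is R_top‖R_bot = 326.7 Ω.
Fractional drop under load = R_th/(R_th + R_L) = 326.7 / (326.7 + 4200) = 0.07218.
So the output falls by 7.22 %.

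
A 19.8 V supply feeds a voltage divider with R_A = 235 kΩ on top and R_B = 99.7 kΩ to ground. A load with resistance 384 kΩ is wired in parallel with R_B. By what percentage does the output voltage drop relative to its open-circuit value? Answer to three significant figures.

The divider's output (Thévenin) resistance is R_A‖R_B = 70.00 kΩ.
Fractional drop under load = R_th/(R_th + R_L) = 70.00 / (70.00 + 384) = 0.1542.
So the output falls by 15.4 %.

15.4 %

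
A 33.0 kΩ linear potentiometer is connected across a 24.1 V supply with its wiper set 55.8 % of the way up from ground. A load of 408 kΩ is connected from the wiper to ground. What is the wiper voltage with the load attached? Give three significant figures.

The wiper splits the pot into (1−α)R = 14.59 kΩ above and αR = 18.41 kΩ below.
Lower section ‖ load = 17.62 kΩ.
V_wiper = 24.1 × 17.62/(14.59 + 17.62) = 13.2 V.

V ≈ 13.2 V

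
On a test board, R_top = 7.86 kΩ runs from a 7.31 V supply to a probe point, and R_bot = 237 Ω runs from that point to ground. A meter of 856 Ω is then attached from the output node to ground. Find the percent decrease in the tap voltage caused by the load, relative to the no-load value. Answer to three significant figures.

Unloaded V = 7.31 × 237/8097 = 0.2140 V.
Loaded: R_bot‖R_L = 185.6 Ω, giving V = 7.31 × 185.6/8046 = 0.1686 V.
Drop = (0.2140 − 0.1686) / 0.2140 = 21.2 %.

21.2 %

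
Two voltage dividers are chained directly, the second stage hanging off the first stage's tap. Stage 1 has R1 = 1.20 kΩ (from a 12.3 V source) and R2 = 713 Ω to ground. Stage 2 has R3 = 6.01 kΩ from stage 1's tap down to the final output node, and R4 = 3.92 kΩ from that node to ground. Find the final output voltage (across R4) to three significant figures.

Stage 2 presents R3+R4 = 9930 Ω as a load on stage 1's tap.
Stage 1's lower leg becomes R2‖(R3+R4) = 665.2 Ω, so V_mid = 12.3 × 665.2/1865 = 4.387 V.
Stage 2 is itself unloaded: V_out = V_mid × R4/(R3+R4) = 4.387 × 3920/9930 = 1.73 V.

V_out ≈ 1.73 V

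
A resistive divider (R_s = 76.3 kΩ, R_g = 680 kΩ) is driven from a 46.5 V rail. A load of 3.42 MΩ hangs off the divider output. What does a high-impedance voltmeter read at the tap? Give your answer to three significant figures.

V_out ≈ 41.0 V

The load sits in parallel with R_g: R_g‖R_L = (680 × 3420) / (680 + 3420) = 567.2 kΩ.
V_out = 46.5 × 567.2 / (76.3 + 567.2) = 46.5 × 567.2/643.5 = 41.0 V.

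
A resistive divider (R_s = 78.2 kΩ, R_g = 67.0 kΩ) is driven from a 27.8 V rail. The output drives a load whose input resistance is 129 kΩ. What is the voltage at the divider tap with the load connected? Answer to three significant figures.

The load sits in parallel with R_g: R_g‖R_L = (67.0 × 129) / (67.0 + 129) = 44.10 kΩ.
V_out = 27.8 × 44.10 / (78.2 + 44.10) = 27.8 × 44.10/122.3 = 10.0 V.
(Unloaded it would have been 12.8 V.)

V_out ≈ 10.0 V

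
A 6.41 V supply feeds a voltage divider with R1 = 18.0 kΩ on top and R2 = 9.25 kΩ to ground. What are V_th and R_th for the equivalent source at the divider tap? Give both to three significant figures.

V_th = 2.18 V, R_th = 6.11 kΩ

V_th is the open-circuit tap voltage: 6.41 × 9.25/(18.0 + 9.25) = 2.18 V.
With the supply zeroed, R1 and R2 appear in parallel from the tap: R_th = R1‖R2 = (18.0 × 9.25)/27.25 = 6.11 kΩ.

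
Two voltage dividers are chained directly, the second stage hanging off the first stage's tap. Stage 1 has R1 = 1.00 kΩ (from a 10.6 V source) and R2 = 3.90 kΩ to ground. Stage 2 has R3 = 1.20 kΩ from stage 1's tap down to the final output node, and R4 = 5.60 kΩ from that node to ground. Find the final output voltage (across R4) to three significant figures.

V_out ≈ 6.22 V

Stage 2 presents R3+R4 = 6.800 kΩ as a load on stage 1's tap.
Stage 1's lower leg becomes R2‖(R3+R4) = 2.479 kΩ, so V_mid = 10.6 × 2.479/3.479 = 7.553 V.
Stage 2 is itself unloaded: V_out = V_mid × R4/(R3+R4) = 7.553 × 5.60/6.800 = 6.22 V.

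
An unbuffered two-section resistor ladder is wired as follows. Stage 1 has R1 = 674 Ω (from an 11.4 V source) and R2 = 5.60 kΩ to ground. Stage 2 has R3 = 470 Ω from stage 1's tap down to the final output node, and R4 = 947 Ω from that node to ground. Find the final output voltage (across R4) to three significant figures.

Stage 2 presents R3+R4 = 1417 Ω as a load on stage 1's tap.
Stage 1's lower leg becomes R2‖(R3+R4) = 1131 Ω, so V_mid = 11.4 × 1131/1805 = 7.143 V.
Stage 2 is itself unloaded: V_out = V_mid × R4/(R3+R4) = 7.143 × 947/1417 = 4.77 V.

V_out ≈ 4.77 V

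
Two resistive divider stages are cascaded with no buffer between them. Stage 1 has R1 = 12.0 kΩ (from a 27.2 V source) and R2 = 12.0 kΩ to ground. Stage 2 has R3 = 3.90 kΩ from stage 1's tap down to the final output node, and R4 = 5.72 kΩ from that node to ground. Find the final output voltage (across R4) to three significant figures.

Stage 2 presents R3+R4 = 9.620 kΩ as a load on stage 1's tap.
Stage 1's lower leg becomes R2‖(R3+R4) = 5.340 kΩ, so V_mid = 27.2 × 5.340/17.34 = 8.376 V.
Stage 2 is itself unloaded: V_out = V_mid × R4/(R3+R4) = 8.376 × 5.72/9.620 = 4.98 V.

V_out ≈ 4.98 V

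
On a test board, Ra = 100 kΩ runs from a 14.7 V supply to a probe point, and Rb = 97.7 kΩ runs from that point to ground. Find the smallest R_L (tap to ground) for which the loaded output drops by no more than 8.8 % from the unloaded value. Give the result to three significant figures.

R_L(min) ≈ 512 kΩ

Output resistance R_th = Ra‖Rb = (100 × 97.7)/197.7 = 49.42 kΩ.
The fractional drop is R_th/(R_th + R_L); requiring this ≤ 0.0880 gives R_L ≥ R_th(1/0.0880 − 1) = 49.42 × 10.36 = 512 kΩ.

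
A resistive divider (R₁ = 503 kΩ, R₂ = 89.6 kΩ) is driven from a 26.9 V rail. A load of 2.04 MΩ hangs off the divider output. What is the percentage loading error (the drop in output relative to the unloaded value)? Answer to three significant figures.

3.59 %

The divider's output (Thévenin) resistance is R₁‖R₂ = 76.05 kΩ.
Fractional drop under load = R_th/(R_th + R_L) = 76.05 / (76.05 + 2040) = 0.03594.
So the output falls by 3.59 %.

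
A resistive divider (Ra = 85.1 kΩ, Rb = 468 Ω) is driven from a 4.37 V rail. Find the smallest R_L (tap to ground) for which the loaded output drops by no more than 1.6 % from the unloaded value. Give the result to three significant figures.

R_L(min) ≈ 28.6 kΩ

Output resistance R_th = Ra‖Rb = (85100 × 468)/85570 = 465.4 Ω.
The fractional drop is R_th/(R_th + R_L); requiring this ≤ 0.0160 gives R_L ≥ R_th(1/0.0160 − 1) = 465.4 × 61.50 = 28.6 kΩ.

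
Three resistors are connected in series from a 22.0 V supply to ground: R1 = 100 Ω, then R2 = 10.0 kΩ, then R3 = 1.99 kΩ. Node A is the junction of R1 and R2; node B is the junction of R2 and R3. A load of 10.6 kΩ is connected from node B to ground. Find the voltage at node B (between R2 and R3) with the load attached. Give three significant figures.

V ≈ 3.13 V

At node B, R3 is in parallel with the load: R3‖R_L = 1675 Ω.
Below node A the resistance is R2 + (R3‖R_L) = 11680 Ω, so V_A = 22.0 × 11680/11780 = 21.81 V.
Then V_B = V_A × (R3‖R_L)/(R2 + R3‖R_L) = 21.81 × 1675/11680 = 3.13 V.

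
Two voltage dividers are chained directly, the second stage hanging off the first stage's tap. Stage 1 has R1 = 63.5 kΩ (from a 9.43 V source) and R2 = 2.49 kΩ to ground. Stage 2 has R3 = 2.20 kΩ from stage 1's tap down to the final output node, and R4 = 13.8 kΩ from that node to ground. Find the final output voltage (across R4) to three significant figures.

V_out ≈ 0.267 V

Stage 2 presents R3+R4 = 16.00 kΩ as a load on stage 1's tap.
Stage 1's lower leg becomes R2‖(R3+R4) = 2.155 kΩ, so V_mid = 9.43 × 2.155/65.65 = 0.3095 V.
Stage 2 is itself unloaded: V_out = V_mid × R4/(R3+R4) = 0.3095 × 13.8/16.00 = 0.267 V.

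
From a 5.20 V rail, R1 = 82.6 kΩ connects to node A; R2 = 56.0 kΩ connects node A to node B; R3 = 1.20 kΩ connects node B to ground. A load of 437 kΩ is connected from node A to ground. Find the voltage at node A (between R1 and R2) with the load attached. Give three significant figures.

V ≈ 1.97 V

Below node A the series string R2+R3 = 57.20 kΩ sits in parallel with the 437 kΩ load: 50.58 kΩ.
V_A = 5.20 × 50.58/(82.6 + 50.58) = 1.97 V.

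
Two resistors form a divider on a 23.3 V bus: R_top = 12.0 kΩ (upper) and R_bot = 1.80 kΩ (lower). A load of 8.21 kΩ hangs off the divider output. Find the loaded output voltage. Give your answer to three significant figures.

The load sits in parallel with R_bot: R_bot‖R_L = (1.80 × 8.21) / (1.80 + 8.21) = 1.476 kΩ.
V_out = 23.3 × 1.476 / (12.0 + 1.476) = 23.3 × 1.476/13.48 = 2.55 V.
(Unloaded it would have been 3.04 V.)

V_out ≈ 2.55 V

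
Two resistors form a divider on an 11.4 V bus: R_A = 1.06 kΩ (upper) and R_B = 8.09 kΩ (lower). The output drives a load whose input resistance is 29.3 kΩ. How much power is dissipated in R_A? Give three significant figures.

Total resistance from the source is R_A + (R_B‖R_L) = 7.400 kΩ, so I = 11.4/7.400 kΩ = 1.541 mA.
P = I²·R_A = (1.541 mA)² × 1.06 kΩ = 2.52 mW.

P ≈ 2.52 mW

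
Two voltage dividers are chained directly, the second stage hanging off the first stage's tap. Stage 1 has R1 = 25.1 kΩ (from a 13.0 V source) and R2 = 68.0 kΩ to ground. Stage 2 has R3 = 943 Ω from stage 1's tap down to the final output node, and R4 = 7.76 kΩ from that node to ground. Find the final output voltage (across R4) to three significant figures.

V_out ≈ 2.73 V

Stage 2 presents R3+R4 = 8703 Ω as a load on stage 1's tap.
Stage 1's lower leg becomes R2‖(R3+R4) = 7716 Ω, so V_mid = 13.0 × 7716/32820 = 3.057 V.
Stage 2 is itself unloaded: V_out = V_mid × R4/(R3+R4) = 3.057 × 7760/8703 = 2.73 V.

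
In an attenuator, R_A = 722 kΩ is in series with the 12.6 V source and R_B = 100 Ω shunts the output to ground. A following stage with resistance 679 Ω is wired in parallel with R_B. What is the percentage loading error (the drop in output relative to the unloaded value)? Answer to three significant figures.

The divider's output (Thévenin) resistance is R_A‖R_B = 99.99 Ω.
Fractional drop under load = R_th/(R_th + R_L) = 99.99 / (99.99 + 679) = 0.1284.
So the output falls by 12.8 %.

12.8 %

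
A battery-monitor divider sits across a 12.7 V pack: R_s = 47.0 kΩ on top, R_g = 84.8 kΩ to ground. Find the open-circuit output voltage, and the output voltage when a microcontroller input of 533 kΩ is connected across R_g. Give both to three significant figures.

Open-circuit: V = 12.7 × 84.8/(47.0 + 84.8) = 8.17 V.
With the load, R_g becomes R_g‖R_L = 73.16 kΩ, so V = 12.7 × 73.16/120.2 = 7.73 V.

Unloaded: 8.17 V; loaded: 7.73 V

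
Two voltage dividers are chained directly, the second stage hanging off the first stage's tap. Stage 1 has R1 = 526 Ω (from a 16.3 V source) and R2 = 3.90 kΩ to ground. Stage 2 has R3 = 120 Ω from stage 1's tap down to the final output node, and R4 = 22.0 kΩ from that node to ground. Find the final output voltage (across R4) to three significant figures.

Stage 2 presents R3+R4 = 22120 Ω as a load on stage 1's tap.
Stage 1's lower leg becomes R2‖(R3+R4) = 3315 Ω, so V_mid = 16.3 × 3315/3841 = 14.07 V.
Stage 2 is itself unloaded: V_out = V_mid × R4/(R3+R4) = 14.07 × 22000/22120 = 14.0 V.

V_out ≈ 14.0 V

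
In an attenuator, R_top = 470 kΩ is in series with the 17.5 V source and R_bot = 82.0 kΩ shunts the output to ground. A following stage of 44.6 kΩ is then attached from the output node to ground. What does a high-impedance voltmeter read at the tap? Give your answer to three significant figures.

V_out ≈ 1.01 V

The load sits in parallel with R_bot: R_bot‖R_L = (82.0 × 44.6) / (82.0 + 44.6) = 28.89 kΩ.
V_out = 17.5 × 28.89 / (470 + 28.89) = 17.5 × 28.89/498.9 = 1.01 V.
(Unloaded it would have been 2.60 V.)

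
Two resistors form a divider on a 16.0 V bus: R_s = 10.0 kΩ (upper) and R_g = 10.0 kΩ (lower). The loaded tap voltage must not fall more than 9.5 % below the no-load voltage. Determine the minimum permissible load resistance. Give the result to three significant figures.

Output resistance R_th = R_s‖R_g = (10.0 × 10.0)/20.00 = 5.000 kΩ.
The fractional drop is R_th/(R_th + R_L); requiring this ≤ 0.0950 gives R_L ≥ R_th(1/0.0950 − 1) = 5.000 × 9.526 = 47.6 kΩ.

R_L(min) ≈ 47.6 kΩ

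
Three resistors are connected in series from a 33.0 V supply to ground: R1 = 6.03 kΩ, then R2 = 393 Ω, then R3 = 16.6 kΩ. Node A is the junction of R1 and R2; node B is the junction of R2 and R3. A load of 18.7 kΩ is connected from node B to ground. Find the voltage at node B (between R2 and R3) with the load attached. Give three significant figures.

At node B, R3 is in parallel with the load: R3‖R_L = 8794 Ω.
Below node A the resistance is R2 + (R3‖R_L) = 9187 Ω, so V_A = 33.0 × 9187/15220 = 19.92 V.
Then V_B = V_A × (R3‖R_L)/(R2 + R3‖R_L) = 19.92 × 8794/9187 = 19.1 V.

V ≈ 19.1 V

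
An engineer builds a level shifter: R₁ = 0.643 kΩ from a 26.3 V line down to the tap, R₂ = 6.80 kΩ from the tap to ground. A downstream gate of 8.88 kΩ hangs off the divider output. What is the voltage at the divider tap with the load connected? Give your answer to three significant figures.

The load sits in parallel with R₂: R₂‖R_L = (6800 × 8880) / (6800 + 8880) = 3851 Ω.
V_out = 26.3 × 3851 / (643 + 3851) = 26.3 × 3851/4494 = 22.5 V.

V_out ≈ 22.5 V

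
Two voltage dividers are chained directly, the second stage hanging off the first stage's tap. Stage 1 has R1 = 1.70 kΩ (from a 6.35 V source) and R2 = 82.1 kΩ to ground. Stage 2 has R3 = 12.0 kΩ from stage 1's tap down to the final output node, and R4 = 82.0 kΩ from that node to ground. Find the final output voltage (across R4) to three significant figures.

V_out ≈ 5.33 V

Stage 2 presents R3+R4 = 94.00 kΩ as a load on stage 1's tap.
Stage 1's lower leg becomes R2‖(R3+R4) = 43.82 kΩ, so V_mid = 6.35 × 43.82/45.52 = 6.113 V.
Stage 2 is itself unloaded: V_out = V_mid × R4/(R3+R4) = 6.113 × 82.0/94.00 = 5.33 V.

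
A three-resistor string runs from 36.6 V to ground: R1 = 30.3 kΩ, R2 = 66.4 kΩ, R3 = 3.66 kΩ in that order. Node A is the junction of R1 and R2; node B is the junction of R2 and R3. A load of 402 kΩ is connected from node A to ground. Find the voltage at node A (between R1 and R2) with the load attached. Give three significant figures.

V ≈ 24.3 V

Below node A the series string R2+R3 = 70.06 kΩ sits in parallel with the 402 kΩ load: 59.66 kΩ.
V_A = 36.6 × 59.66/(30.3 + 59.66) = 24.3 V.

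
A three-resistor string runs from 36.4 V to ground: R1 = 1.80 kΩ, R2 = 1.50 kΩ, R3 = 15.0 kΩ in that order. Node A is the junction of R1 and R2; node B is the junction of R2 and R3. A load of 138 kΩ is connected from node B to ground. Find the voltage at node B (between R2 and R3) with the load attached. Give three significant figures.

At node B, R3 is in parallel with the load: R3‖R_L = 13.53 kΩ.
Below node A the resistance is R2 + (R3‖R_L) = 15.03 kΩ, so V_A = 36.4 × 15.03/16.83 = 32.51 V.
Then V_B = V_A × (R3‖R_L)/(R2 + R3‖R_L) = 32.51 × 13.53/15.03 = 29.3 V.

V ≈ 29.3 V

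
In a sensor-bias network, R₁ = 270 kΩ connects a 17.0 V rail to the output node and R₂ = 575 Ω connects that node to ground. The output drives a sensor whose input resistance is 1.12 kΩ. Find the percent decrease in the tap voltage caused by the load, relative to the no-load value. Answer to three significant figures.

The divider's output (Thévenin) resistance is R₁‖R₂ = 573.8 Ω.
Fractional drop under load = R_th/(R_th + R_L) = 573.8 / (573.8 + 1120) = 0.3388.
So the output falls by 33.9 %.

33.9 %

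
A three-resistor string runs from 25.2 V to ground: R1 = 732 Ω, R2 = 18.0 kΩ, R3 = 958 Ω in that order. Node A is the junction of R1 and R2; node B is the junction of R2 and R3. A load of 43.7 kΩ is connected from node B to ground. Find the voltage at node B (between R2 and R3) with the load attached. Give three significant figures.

V ≈ 1.20 V

At node B, R3 is in parallel with the load: R3‖R_L = 937.4 Ω.
Below node A the resistance is R2 + (R3‖R_L) = 18940 Ω, so V_A = 25.2 × 18940/19670 = 24.26 V.
Then V_B = V_A × (R3‖R_L)/(R2 + R3‖R_L) = 24.26 × 937.4/18940 = 1.20 V.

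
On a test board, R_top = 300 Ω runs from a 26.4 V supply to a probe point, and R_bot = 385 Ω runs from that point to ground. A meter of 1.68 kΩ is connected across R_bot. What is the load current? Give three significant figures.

I_L ≈ 8.03 mA

R_bot‖R_L = 313.2 Ω; V_out = 26.4 × 313.2/613.2 = 13.48 V.
I_L = V_out / R_L = 13.48 / 1.68 kΩ = 8.03 mA.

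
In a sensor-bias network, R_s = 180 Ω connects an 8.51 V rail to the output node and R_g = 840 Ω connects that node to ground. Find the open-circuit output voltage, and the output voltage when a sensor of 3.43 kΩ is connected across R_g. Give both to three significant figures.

Unloaded: 7.01 V; loaded: 6.72 V

Open-circuit: V = 8.51 × 840/(180 + 840) = 7.01 V.
With the load, R_g becomes R_g‖R_L = 674.8 Ω, so V = 8.51 × 674.8/854.8 = 6.72 V.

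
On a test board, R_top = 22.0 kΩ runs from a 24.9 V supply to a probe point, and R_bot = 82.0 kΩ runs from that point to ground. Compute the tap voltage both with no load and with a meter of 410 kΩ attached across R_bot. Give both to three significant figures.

Open-circuit: V = 24.9 × 82.0/(22.0 + 82.0) = 19.6 V.
With the load, R_bot becomes R_bot‖R_L = 68.33 kΩ, so V = 24.9 × 68.33/90.33 = 18.8 V.

Unloaded: 19.6 V; loaded: 18.8 V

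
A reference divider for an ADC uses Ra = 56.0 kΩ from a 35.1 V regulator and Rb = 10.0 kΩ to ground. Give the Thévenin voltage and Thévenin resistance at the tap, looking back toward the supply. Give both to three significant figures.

V_th is the open-circuit tap voltage: 35.1 × 10.0/(56.0 + 10.0) = 5.32 V.
With the supply zeroed, Ra and Rb appear in parallel from the tap: R_th = Ra‖Rb = (56.0 × 10.0)/66.00 = 8.48 kΩ.

V_th = 5.32 V, R_th = 8.48 kΩ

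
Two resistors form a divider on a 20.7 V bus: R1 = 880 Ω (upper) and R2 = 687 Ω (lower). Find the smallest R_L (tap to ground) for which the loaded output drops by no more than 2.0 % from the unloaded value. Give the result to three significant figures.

Output resistance R_th = R1‖R2 = (880 × 687)/1567 = 385.8 Ω.
The fractional drop is R_th/(R_th + R_L); requiring this ≤ 0.0200 gives R_L ≥ R_th(1/0.0200 − 1) = 385.8 × 49.00 = 18.9 kΩ.

R_L(min) ≈ 18.9 kΩ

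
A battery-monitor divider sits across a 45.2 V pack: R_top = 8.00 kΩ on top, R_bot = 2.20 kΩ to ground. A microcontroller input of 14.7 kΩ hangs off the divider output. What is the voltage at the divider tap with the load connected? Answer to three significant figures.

V_out ≈ 8.72 V

The load sits in parallel with R_bot: R_bot‖R_L = (2.20 × 14.7) / (2.20 + 14.7) = 1.914 kΩ.
V_out = 45.2 × 1.914 / (8.00 + 1.914) = 45.2 × 1.914/9.914 = 8.72 V.
(Unloaded it would have been 9.75 V.)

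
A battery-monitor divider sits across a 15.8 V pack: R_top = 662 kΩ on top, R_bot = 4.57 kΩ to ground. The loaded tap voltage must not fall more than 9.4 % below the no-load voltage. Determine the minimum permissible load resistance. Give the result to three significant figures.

Output resistance R_th = R_top‖R_bot = (662 × 4.57)/666.6 = 4.539 kΩ.
The fractional drop is R_th/(R_th + R_L); requiring this ≤ 0.0940 gives R_L ≥ R_th(1/0.0940 − 1) = 4.539 × 9.638 = 43.7 kΩ.

R_L(min) ≈ 43.7 kΩ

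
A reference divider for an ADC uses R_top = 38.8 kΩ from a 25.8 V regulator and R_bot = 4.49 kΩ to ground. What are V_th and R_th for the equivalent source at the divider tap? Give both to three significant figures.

V_th is the open-circuit tap voltage: 25.8 × 4.49/(38.8 + 4.49) = 2.68 V.
With the supply zeroed, R_top and R_bot appear in parallel from the tap: R_th = R_top‖R_bot = (38.8 × 4.49)/43.29 = 4.02 kΩ.

V_th = 2.68 V, R_th = 4.02 kΩ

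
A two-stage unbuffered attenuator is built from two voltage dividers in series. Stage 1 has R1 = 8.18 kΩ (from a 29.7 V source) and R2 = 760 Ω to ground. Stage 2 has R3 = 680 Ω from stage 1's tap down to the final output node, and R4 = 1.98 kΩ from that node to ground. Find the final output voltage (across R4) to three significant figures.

V_out ≈ 1.49 V

Stage 2 presents R3+R4 = 2660 Ω as a load on stage 1's tap.
Stage 1's lower leg becomes R2‖(R3+R4) = 591.1 Ω, so V_mid = 29.7 × 591.1/8771 = 2.002 V.
Stage 2 is itself unloaded: V_out = V_mid × R4/(R3+R4) = 2.002 × 1980/2660 = 1.49 V.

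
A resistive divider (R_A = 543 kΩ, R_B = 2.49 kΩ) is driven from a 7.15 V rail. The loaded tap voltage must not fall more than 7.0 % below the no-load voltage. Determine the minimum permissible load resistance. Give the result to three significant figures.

Output resistance R_th = R_A‖R_B = (543 × 2.49)/545.5 = 2.479 kΩ.
The fractional drop is R_th/(R_th + R_L); requiring this ≤ 0.0700 gives R_L ≥ R_th(1/0.0700 − 1) = 2.479 × 13.29 = 32.9 kΩ.

R_L(min) ≈ 32.9 kΩ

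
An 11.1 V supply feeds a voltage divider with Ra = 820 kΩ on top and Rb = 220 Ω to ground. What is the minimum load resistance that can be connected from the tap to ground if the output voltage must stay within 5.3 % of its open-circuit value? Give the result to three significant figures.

Output resistance R_th = Ra‖Rb = (820000 × 220)/820200 = 219.9 Ω.
The fractional drop is R_th/(R_th + R_L); requiring this ≤ 0.0530 gives R_L ≥ R_th(1/0.0530 − 1) = 219.9 × 17.87 = 3.93 kΩ.

R_L(min) ≈ 3.93 kΩ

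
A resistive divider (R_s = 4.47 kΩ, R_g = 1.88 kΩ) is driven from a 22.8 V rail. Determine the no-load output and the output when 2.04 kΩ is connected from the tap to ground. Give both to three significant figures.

Open-circuit: V = 22.8 × 1.88/(4.47 + 1.88) = 6.75 V.
With the load, R_g becomes R_g‖R_L = 0.9784 kΩ, so V = 22.8 × 0.9784/5.448 = 4.09 V.

Unloaded: 6.75 V; loaded: 4.09 V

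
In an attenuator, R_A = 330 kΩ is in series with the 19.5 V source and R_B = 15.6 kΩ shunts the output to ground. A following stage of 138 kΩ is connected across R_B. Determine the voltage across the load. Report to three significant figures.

The load sits in parallel with R_B: R_B‖R_L = (15.6 × 138) / (15.6 + 138) = 14.02 kΩ.
V_out = 19.5 × 14.02 / (330 + 14.02) = 19.5 × 14.02/344.0 = 0.794 V.

V_out ≈ 0.794 V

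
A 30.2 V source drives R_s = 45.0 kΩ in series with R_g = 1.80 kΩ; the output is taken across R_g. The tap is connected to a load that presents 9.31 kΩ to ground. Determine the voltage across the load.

V_out ≈ 0.979 V

The load sits in parallel with R_g: R_g‖R_L = (1.80 × 9.31) / (1.80 + 9.31) = 1.508 kΩ.
V_out = 30.2 × 1.508 / (45.0 + 1.508) = 30.2 × 1.508/46.51 = 0.979 V.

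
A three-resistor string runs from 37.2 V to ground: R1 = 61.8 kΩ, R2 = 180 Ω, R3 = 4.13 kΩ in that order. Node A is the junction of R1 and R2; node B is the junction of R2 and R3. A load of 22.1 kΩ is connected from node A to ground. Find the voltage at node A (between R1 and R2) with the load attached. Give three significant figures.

Below node A the series string R2+R3 = 4310 Ω sits in parallel with the 22100 Ω load: 3607 Ω.
V_A = 37.2 × 3607/(61800 + 3607) = 2.05 V.

V ≈ 2.05 V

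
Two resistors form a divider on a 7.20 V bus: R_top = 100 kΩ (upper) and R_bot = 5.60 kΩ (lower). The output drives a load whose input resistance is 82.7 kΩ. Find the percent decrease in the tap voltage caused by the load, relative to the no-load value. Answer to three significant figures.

6.03 %

The divider's output (Thévenin) resistance is R_top‖R_bot = 5.303 kΩ.
Fractional drop under load = R_th/(R_th + R_L) = 5.303 / (5.303 + 82.7) = 0.06026.
So the output falls by 6.03 %.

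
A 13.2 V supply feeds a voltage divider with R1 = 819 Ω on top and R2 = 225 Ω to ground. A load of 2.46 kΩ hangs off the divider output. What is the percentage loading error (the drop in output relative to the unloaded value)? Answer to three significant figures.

The divider's output (Thévenin) resistance is R1‖R2 = 176.5 Ω.
Fractional drop under load = R_th/(R_th + R_L) = 176.5 / (176.5 + 2460) = 0.06695.
So the output falls by 6.69 %.

6.69 %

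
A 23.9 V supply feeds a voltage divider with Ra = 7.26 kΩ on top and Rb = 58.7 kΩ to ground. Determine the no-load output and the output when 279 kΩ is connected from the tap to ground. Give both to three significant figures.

Unloaded: 21.3 V; loaded: 20.8 V

Open-circuit: V = 23.9 × 58.7/(7.26 + 58.7) = 21.3 V.
With the load, Rb becomes Rb‖R_L = 48.50 kΩ, so V = 23.9 × 48.50/55.76 = 20.8 V.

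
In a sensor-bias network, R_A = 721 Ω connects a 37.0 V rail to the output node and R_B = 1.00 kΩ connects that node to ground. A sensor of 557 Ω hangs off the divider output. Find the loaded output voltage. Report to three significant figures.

The load sits in parallel with R_B: R_B‖R_L = (1000 × 557) / (1000 + 557) = 357.7 Ω.
V_out = 37.0 × 357.7 / (721 + 357.7) = 37.0 × 357.7/1079 = 12.3 V.

V_out ≈ 12.3 V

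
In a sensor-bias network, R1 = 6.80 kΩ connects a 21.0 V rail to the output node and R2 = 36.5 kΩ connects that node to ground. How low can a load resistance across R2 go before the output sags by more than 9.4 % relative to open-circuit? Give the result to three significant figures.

Output resistance R_th = R1‖R2 = (6.80 × 36.5)/43.30 = 5.732 kΩ.
The fractional drop is R_th/(R_th + R_L); requiring this ≤ 0.0940 gives R_L ≥ R_th(1/0.0940 − 1) = 5.732 × 9.638 = 55.2 kΩ.

R_L(min) ≈ 55.2 kΩ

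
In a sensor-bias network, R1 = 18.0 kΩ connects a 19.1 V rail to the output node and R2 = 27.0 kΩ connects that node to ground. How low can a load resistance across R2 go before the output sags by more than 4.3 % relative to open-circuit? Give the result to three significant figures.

R_L(min) ≈ 240 kΩ

Output resistance R_th = R1‖R2 = (18.0 × 27.0)/45.00 = 10.80 kΩ.
The fractional drop is R_th/(R_th + R_L); requiring this ≤ 0.0430 gives R_L ≥ R_th(1/0.0430 − 1) = 10.80 × 22.26 = 240 kΩ.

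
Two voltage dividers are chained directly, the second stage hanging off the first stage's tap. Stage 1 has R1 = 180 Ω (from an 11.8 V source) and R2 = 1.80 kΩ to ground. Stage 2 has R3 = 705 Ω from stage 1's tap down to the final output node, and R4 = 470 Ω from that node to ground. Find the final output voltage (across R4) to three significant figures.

V_out ≈ 3.77 V

Stage 2 presents R3+R4 = 1175 Ω as a load on stage 1's tap.
Stage 1's lower leg becomes R2‖(R3+R4) = 710.9 Ω, so V_mid = 11.8 × 710.9/890.9 = 9.416 V.
Stage 2 is itself unloaded: V_out = V_mid × R4/(R3+R4) = 9.416 × 470/1175 = 3.77 V.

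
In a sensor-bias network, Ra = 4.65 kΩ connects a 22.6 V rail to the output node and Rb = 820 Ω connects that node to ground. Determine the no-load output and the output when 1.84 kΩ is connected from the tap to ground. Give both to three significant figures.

Open-circuit: V = 22.6 × 820/(4650 + 820) = 3.39 V.
With the load, Rb becomes Rb‖R_L = 567.2 Ω, so V = 22.6 × 567.2/5217 = 2.46 V.

Unloaded: 3.39 V; loaded: 2.46 V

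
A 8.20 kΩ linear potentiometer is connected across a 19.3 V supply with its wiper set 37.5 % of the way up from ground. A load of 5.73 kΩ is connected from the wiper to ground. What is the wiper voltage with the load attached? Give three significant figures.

V ≈ 5.42 V

The wiper splits the pot into (1−α)R = 5.125 kΩ above and αR = 3.075 kΩ below.
Lower section ‖ load = 2.001 kΩ.
V_wiper = 19.3 × 2.001/(5.125 + 2.001) = 5.42 V.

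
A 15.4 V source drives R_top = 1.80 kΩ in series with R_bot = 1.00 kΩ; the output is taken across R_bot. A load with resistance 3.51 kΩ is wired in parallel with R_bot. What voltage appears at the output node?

V_out ≈ 4.65 V

The load sits in parallel with R_bot: R_bot‖R_L = (1.00 × 3.51) / (1.00 + 3.51) = 0.7783 kΩ.
V_out = 15.4 × 0.7783 / (1.80 + 0.7783) = 15.4 × 0.7783/2.578 = 4.65 V.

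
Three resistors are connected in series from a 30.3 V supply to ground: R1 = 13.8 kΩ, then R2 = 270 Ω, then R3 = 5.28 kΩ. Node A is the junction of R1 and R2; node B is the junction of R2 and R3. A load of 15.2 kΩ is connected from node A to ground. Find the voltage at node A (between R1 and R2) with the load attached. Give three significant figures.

V ≈ 6.90 V

Below node A the series string R2+R3 = 5550 Ω sits in parallel with the 15200 Ω load: 4066 Ω.
V_A = 30.3 × 4066/(13800 + 4066) = 6.90 V.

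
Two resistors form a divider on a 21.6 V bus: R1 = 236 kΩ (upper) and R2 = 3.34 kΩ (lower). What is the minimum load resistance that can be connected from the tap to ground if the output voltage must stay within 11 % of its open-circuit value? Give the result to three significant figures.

Output resistance R_th = R1‖R2 = (236 × 3.34)/239.3 = 3.293 kΩ.
The fractional drop is R_th/(R_th + R_L); requiring this ≤ 0.110 gives R_L ≥ R_th(1/0.110 − 1) = 3.293 × 8.091 = 26.6 kΩ.

R_L(min) ≈ 26.6 kΩ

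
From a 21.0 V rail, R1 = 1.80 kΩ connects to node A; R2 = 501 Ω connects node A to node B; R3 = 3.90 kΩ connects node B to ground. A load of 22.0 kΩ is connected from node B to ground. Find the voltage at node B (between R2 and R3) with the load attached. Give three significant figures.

At node B, R3 is in parallel with the load: R3‖R_L = 3313 Ω.
Below node A the resistance is R2 + (R3‖R_L) = 3814 Ω, so V_A = 21.0 × 3814/5614 = 14.27 V.
Then V_B = V_A × (R3‖R_L)/(R2 + R3‖R_L) = 14.27 × 3313/3814 = 12.4 V.

V ≈ 12.4 V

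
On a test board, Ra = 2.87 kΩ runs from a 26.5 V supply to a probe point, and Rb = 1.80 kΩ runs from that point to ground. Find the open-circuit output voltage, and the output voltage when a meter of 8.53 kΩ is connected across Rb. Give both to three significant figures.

Open-circuit: V = 26.5 × 1.80/(2.87 + 1.80) = 10.2 V.
With the load, Rb becomes Rb‖R_L = 1.486 kΩ, so V = 26.5 × 1.486/4.356 = 9.04 V.

Unloaded: 10.2 V; loaded: 9.04 V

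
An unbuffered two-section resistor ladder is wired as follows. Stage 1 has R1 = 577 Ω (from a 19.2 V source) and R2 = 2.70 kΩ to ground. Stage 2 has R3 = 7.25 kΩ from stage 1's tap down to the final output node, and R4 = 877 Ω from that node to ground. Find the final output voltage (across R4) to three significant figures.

V_out ≈ 1.61 V

Stage 2 presents R3+R4 = 8127 Ω as a load on stage 1's tap.
Stage 1's lower leg becomes R2‖(R3+R4) = 2027 Ω, so V_mid = 19.2 × 2027/2604 = 14.95 V.
Stage 2 is itself unloaded: V_out = V_mid × R4/(R3+R4) = 14.95 × 877/8127 = 1.61 V.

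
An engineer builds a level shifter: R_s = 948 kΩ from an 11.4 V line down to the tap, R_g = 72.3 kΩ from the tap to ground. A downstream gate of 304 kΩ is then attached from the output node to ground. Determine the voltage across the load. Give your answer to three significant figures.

The load sits in parallel with R_g: R_g‖R_L = (72.3 × 304) / (72.3 + 304) = 58.41 kΩ.
V_out = 11.4 × 58.41 / (948 + 58.41) = 11.4 × 58.41/1006 = 0.662 V.
(Unloaded it would have been 0.808 V.)

V_out ≈ 0.662 V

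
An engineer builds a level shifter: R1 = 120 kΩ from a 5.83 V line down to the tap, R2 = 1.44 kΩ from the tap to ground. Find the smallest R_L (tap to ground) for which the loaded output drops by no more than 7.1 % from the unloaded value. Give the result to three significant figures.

Output resistance R_th = R1‖R2 = (120 × 1.44)/121.4 = 1.423 kΩ.
The fractional drop is R_th/(R_th + R_L); requiring this ≤ 0.0710 gives R_L ≥ R_th(1/0.0710 − 1) = 1.423 × 13.08 = 18.6 kΩ.

R_L(min) ≈ 18.6 kΩ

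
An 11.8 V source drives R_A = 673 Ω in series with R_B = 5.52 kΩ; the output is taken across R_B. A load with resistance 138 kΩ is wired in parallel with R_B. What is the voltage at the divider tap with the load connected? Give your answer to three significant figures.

The load sits in parallel with R_B: R_B‖R_L = (5520 × 138000) / (5520 + 138000) = 5308 Ω.
V_out = 11.8 × 5308 / (673 + 5308) = 11.8 × 5308/5981 = 10.5 V.

V_out ≈ 10.5 V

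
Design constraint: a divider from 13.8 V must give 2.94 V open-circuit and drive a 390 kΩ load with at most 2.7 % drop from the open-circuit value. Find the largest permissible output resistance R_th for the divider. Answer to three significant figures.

R_th ≤ 10.8 kΩ

Loading drop = R_th/(R_th + R_L) ≤ 0.0270, so R_th ≤ R_L · ε/(1−ε) = 390 kΩ × 0.0270/0.9730 = 10.8 kΩ.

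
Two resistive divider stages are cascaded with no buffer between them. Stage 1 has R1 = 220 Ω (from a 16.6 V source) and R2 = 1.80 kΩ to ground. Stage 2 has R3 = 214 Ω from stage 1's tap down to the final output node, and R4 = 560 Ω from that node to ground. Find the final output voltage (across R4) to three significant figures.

V_out ≈ 8.54 V

Stage 2 presents R3+R4 = 774.0 Ω as a load on stage 1's tap.
Stage 1's lower leg becomes R2‖(R3+R4) = 541.3 Ω, so V_mid = 16.6 × 541.3/761.3 = 11.80 V.
Stage 2 is itself unloaded: V_out = V_mid × R4/(R3+R4) = 11.80 × 560/774.0 = 8.54 V.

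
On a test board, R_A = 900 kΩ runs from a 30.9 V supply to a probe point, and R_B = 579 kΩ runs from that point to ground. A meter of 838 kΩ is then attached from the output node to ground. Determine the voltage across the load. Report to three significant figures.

The load sits in parallel with R_B: R_B‖R_L = (579 × 838) / (579 + 838) = 342.4 kΩ.
V_out = 30.9 × 342.4 / (900 + 342.4) = 30.9 × 342.4/1242 = 8.52 V.
(Unloaded it would have been 12.1 V.)

V_out ≈ 8.52 V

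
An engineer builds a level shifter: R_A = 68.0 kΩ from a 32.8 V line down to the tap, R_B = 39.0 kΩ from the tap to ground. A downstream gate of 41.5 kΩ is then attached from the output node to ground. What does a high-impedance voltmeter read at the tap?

V_out ≈ 7.48 V

The load sits in parallel with R_B: R_B‖R_L = (39.0 × 41.5) / (39.0 + 41.5) = 20.11 kΩ.
V_out = 32.8 × 20.11 / (68.0 + 20.11) = 32.8 × 20.11/88.11 = 7.48 V.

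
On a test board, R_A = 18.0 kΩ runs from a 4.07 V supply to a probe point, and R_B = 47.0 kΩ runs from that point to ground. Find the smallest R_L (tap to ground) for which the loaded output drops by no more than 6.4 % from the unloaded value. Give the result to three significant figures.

R_L(min) ≈ 190 kΩ

Output resistance R_th = R_A‖R_B = (18.0 × 47.0)/65.00 = 13.02 kΩ.
The fractional drop is R_th/(R_th + R_L); requiring this ≤ 0.0640 gives R_L ≥ R_th(1/0.0640 − 1) = 13.02 × 14.62 = 190 kΩ.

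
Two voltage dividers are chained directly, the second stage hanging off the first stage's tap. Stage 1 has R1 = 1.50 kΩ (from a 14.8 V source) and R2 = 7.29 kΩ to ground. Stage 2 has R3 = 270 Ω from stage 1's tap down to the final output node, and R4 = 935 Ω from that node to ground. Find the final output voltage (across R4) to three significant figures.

V_out ≈ 4.69 V

Stage 2 presents R3+R4 = 1205 Ω as a load on stage 1's tap.
Stage 1's lower leg becomes R2‖(R3+R4) = 1034 Ω, so V_mid = 14.8 × 1034/2534 = 6.039 V.
Stage 2 is itself unloaded: V_out = V_mid × R4/(R3+R4) = 6.039 × 935/1205 = 4.69 V.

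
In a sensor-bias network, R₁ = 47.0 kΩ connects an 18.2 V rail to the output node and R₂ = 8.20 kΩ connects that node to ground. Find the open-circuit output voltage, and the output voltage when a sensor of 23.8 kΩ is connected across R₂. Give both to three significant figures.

Unloaded: 2.70 V; loaded: 2.09 V

Open-circuit: V = 18.2 × 8.20/(47.0 + 8.20) = 2.70 V.
With the load, R₂ becomes R₂‖R_L = 6.099 kΩ, so V = 18.2 × 6.099/53.10 = 2.09 V.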